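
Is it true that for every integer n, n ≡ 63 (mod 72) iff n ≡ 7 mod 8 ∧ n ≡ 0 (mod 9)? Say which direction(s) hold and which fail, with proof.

Both implications hold.

(→) Suppose n ≡ 63 (mod 72); write n = 72j + 63. Since 8 ∣ 72, reducing mod 8 gives n ≡ 63 ≡ 7 (mod 8); since 9 ∣ 72, reducing mod 9 gives n ≡ 63 ≡ 0 (mod 9).

(←) Conversely, if n ≡ 7 (mod 8) and n ≡ 0 (mod 9), then by the Chinese remainder theorem n ≡ 63 (mod 72). This is exactly n ≡ 63 (mod 72).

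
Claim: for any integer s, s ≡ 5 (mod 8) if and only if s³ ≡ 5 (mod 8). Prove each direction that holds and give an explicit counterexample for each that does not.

(⟹) Suppose s ≡ 5 (mod 8). Write s = 8j + 5. Then (8j + 5)³ = 512j³ + 960j² + 600j + 125 = 8(64j³ + 120j² + 75j + 15) + 5, so s³ ≡ 5 (mod 8).

(⟸) For the converse, argue contrapositively. If s ≢ 5 (mod 8), then s is congruent to one of 0, 1, 2, 3, 4, 6, 7 modulo 8, and these give s³ ≡ 0, 1, 0, 3, 0, 0, 7 respectively — never 5.

Both implications hold.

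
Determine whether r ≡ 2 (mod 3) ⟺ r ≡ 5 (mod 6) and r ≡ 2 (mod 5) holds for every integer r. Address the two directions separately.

[⇒] This fails: r = 2 gives 2 ≡ 2 (mod 3) but 2 ≡ 2 (mod 6), so the conjunction on the right does not hold.

[⇐] Conversely, if r ≡ 5 (mod 6) and r ≡ 2 (mod 5), then by the Chinese remainder theorem r ≡ 17 (mod 30). Since 17 ≡ 2 (mod 3) and 3 ∣ 30, we get r ≡ 2 (mod 3).

Not equivalent: only (⇐) holds.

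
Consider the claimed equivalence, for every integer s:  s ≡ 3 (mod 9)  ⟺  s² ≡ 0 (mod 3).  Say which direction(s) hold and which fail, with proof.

Only the forward direction holds.

[⇒] Suppose s ≡ 3 (mod 9). Then s² ≡ 3² = 9 (mod 9), and since 3 ∣ 9, also s² ≡ 0 (mod 3).

[⇐] This fails: take s = 0. Then 0² = 0 ≡ 0 (mod 3), yet 0 ≡ 0 (mod 9), not 3.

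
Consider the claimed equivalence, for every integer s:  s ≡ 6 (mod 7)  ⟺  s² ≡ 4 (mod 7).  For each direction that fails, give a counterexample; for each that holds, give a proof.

Neither direction holds.

(⇒) This fails: take s = 6. Then 6 ≡ 6 (mod 7), but 6² = 36 ≡ 1 (mod 7), not 4.

(⇐) This fails: take s = 2. Then 2² = 4 ≡ 4 (mod 7), yet 2 ≡ 2 (mod 7), not 6.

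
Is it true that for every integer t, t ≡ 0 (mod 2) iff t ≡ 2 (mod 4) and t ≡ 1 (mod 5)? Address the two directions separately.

The forward direction fails; the converse holds.

Forward direction. This fails: t = 0 gives 0 ≡ 0 (mod 2) but 0 ≡ 0 (mod 4), so the conjunction on the right does not hold.

Converse. If t ≡ 2 (mod 4) and t ≡ 1 (mod 5), then by the Chinese remainder theorem t ≡ 6 (mod 20). Since 6 ≡ 0 (mod 2) and 2 ∣ 20, we get t ≡ 0 (mod 2).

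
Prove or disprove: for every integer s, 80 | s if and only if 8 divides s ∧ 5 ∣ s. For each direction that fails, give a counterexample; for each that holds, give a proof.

(→) If 80 ∣ s, write s = 80q. Since 80 = 10·8, s = 8·(10q), so 8 ∣ s; and since 80 = 16·5, s = 5·(16q), so 5 ∣ s.

(←) This fails: take s = 40. Both 8 ∣ 40 and 5 ∣ 40, yet 40 is not a multiple of 80 (since 40 = 0·80 + 40), so 80 ∤ 40.

Not equivalent: only (⇒) holds.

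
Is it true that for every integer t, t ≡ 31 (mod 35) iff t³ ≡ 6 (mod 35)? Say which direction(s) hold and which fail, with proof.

[⇐] This fails: take t = 6. Then 6³ = 216 ≡ 6 (mod 35), yet 6 ≡ 6 (mod 35), not 31.

[⇒] Suppose t ≡ 31 (mod 35). Write t = 35j + 31. Then (35j + 31)³ = 42875j³ + 113925j² + 100905j + 29791 = 35(1225j³ + 3255j² + 2883j + 851) + 6, so t³ ≡ 6 (mod 35).

(⇒) holds; (⇐) fails.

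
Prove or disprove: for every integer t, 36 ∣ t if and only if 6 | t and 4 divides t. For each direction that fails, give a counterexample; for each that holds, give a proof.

The forward direction holds; the converse fails.

(←) This fails: take t = 12. Both 6 ∣ 12 and 4 ∣ 12, yet 12 is not a multiple of 36 (since 12 = 0·36 + 12), so 36 ∤ 12.

(→) If 36 ∣ t, write t = 36q. Since 36 = 6·6, t = 6·(6q), so 6 ∣ t; and since 36 = 9·4, t = 4·(9q), so 4 ∣ t.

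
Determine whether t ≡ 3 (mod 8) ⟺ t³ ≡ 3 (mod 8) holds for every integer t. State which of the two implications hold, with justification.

Forward direction. Suppose t ≡ 3 (mod 8). Write t = 8j + 3. Then (8j + 3)³ = 512j³ + 576j² + 216j + 27 = 8(64j³ + 72j² + 27j + 3) + 3, so t³ ≡ 3 (mod 8).

Converse. Suppose t³ ≡ 3 (mod 8). The only residue r in {0, …, 7} with r³ ≡ 3 (mod 8) is r = 3, so t ≡ 3 (mod 8).

Equivalent; both directions hold.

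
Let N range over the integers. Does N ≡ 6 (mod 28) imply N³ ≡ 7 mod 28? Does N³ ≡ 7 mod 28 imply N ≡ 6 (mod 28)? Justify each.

[⇒] This fails: take N = 6. Then 6 ≡ 6 (mod 28), but 6³ = 216 ≡ 20 (mod 28), not 7.

[⇐] This fails: take N = 7. Then 7³ = 343 ≡ 7 (mod 28), yet 7 ≡ 7 (mod 28), not 6.

Both directions fail.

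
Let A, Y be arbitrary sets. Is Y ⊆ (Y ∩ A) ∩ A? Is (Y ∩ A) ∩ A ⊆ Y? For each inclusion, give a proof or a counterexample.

The sets are not equal: only the reverse inclusion holds.

(⟹) This inclusion fails. Take A = ∅, Y = {1}; then 1 ∈ Y but 1 ∉ (Y ∩ A) ∩ A.

(⟸) Let x ∈ (Y ∩ A) ∩ A. Then x ∈ A ∩ Y, from which x ∈ Y.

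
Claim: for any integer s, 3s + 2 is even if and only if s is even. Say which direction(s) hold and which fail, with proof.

(⇒) Suppose 3s + 2 is even. Since 3 is odd, 3s and s have the same parity, so 3s + 2 ≡ s + 2 (mod 2). As 2 is even, 3s + 2 is even exactly when s is even. Thus s is even.

(⇐) Conversely, suppose s is even; write s = 2j. Then 3s + 2 = 3·(2j) + 2 = 2·3j + 2, which is even.

Both implications hold.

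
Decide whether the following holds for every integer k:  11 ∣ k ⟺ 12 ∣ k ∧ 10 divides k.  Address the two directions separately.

(⇒) fails and (⇐) fails.

(→) This fails: take k = 11. Certainly 11 ∣ 11, but 12 ∤ 11.

(←) This fails: take k = 60. Both 12 ∣ 60 and 10 ∣ 60, yet 60 is not a multiple of 11 (since 60 = 5·11 + 5), so 11 ∤ 60.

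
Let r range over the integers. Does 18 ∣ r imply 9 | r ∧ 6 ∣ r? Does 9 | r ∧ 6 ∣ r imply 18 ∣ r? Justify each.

(⟹) If 18 ∣ r, write r = 18q. Since 18 = 2·9, r = 9·(2q), so 9 ∣ r; and since 18 = 3·6, r = 6·(3q), so 6 ∣ r.

(⟸) Suppose 9 ∣ r and 6 ∣ r. Any common multiple of 9 and 6 is a multiple of their lcm; here lcm(9, 6) = 9·6/gcd(9, 6) = 54/3 = 18, so 18 ∣ r.

Both implications hold.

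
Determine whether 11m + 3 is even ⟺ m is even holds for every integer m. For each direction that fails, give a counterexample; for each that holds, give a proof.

(⇒) This fails: m = 3 gives 11m + 3 = 36, which is even, but 3 is odd, not even.

(⇐) This also fails: m = 0 is even, but 11m + 3 = 3 is odd, not even.

Both directions fail.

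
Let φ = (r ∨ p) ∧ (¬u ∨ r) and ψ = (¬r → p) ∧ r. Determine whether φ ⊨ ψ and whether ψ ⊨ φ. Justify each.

The forward direction fails; the converse holds.

[⇒] This fails. Under r = F, u = F, p = T, the left side is true but the right side is false.

[⇐] Assume the antecedent. If r is true, (r ∨ p) ∧ (¬u ∨ r) reduces to true regardless of the other variables. If r is false, the antecedent cannot hold. Either way (r ∨ p) ∧ (¬u ∨ r) holds.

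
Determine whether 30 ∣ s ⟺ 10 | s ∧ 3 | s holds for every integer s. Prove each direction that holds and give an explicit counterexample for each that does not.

Both directions hold; the statement is true.

(←) Suppose 10 ∣ s and 3 ∣ s. Any common multiple of 10 and 3 is a multiple of their lcm; here gcd(10, 3) = 1, so lcm(10, 3) = 10·3 = 30, so 30 ∣ s.

(→) If 30 ∣ s, write s = 30q. Since 30 = 3·10, s = 10·(3q), so 10 ∣ s; and since 30 = 10·3, s = 3·(10q), so 3 ∣ s.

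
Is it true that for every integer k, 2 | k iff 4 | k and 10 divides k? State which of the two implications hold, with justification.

(⟹) This fails: take k = 2. Certainly 2 ∣ 2, but 4 ∤ 2.

(⟸) Suppose 4 ∣ k and 10 ∣ k. Any common multiple of 4 and 10 is a multiple of their lcm; here lcm(4, 10) = 4·10/gcd(4, 10) = 40/2 = 20, so 20 ∣ k. Since 2 ∣ 20, it follows that 2 ∣ k.

Only the reverse direction holds.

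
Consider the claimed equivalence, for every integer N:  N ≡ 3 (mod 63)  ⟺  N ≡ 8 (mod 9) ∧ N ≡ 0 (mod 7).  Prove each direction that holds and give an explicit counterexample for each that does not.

Both directions fail.

(⇒) This fails: N = 3 gives 3 ≡ 3 (mod 63) but 3 ≡ 3 (mod 9), so the conjunction on the right does not hold.

(⇐) This fails: N = 35 satisfies both congruences on the right (35 ≡ 8 mod 9 and 35 ≡ 0 mod 7) yet 35 ≡ 35 (mod 63), not 3.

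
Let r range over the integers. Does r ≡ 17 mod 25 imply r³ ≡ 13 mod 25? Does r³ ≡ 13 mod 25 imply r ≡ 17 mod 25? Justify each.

(→) Suppose r ≡ 17 mod 25. Write r = 25j + 17. Then (25j + 17)³ = 15625j³ + 31875j² + 21675j + 4913 = 25(625j³ + 1275j² + 867j + 196) + 13, so r³ ≡ 13 (mod 25).

(←) Conversely, suppose r³ ≡ 13 (mod 25). The only residue r in {0, …, 24} with r³ ≡ 13 (mod 25) is r = 17, so r ≡ 17 (mod 25).

Equivalent; both directions hold.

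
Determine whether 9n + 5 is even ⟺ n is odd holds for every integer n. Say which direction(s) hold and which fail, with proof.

(→) Suppose 9n + 5 is even. Since 9 is odd, 9n and n have the same parity, so 9n + 5 ≡ n + 5 (mod 2). As 5 is odd, 9n + 5 is even exactly when n is odd. Thus n is odd.

(←) Conversely, suppose n is odd; write n = 2j + 1. Then 9n + 5 = 9·(2j + 1) + 5 = 2·9j + 14, which is even.

Equivalent; both directions hold.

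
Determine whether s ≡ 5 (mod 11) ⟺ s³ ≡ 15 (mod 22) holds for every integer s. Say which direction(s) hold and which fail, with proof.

The forward direction fails; the converse holds.

(⟹) This fails: take s = 16. Then 16 ≡ 5 (mod 11), but 16³ = 4096 ≡ 4 (mod 22), not 15.

(⟸) Conversely, the residues r modulo 22 with r³ ≡ 15 (mod 22) are exactly {5}, and each is ≡ 5 (mod 11).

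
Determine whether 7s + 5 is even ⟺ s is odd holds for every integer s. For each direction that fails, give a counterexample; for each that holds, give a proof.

(→) Suppose 7s + 5 is even. Since 7 is odd, 7s and s have the same parity, so 7s + 5 ≡ s + 5 (mod 2). As 5 is odd, 7s + 5 is even exactly when s is odd. Thus s is odd.

(←) Conversely, suppose s is odd; write s = 2j + 1. Then 7s + 5 = 7·(2j + 1) + 5 = 2·7j + 12, which is even.

The biconditional holds.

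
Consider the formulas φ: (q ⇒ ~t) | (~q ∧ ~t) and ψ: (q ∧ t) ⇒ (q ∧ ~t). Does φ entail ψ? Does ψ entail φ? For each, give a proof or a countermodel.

Forward direction. Assume the antecedent. If q is true, the antecedent forces (q = T, t = F), and (q ∧ t) ⇒ (q ∧ ~t) holds there. If q is false, (q ∧ t) ⇒ (q ∧ ~t) reduces to true regardless of the other variables. Either way (q ∧ t) ⇒ (q ∧ ~t) holds.

Converse. Assume the antecedent. If q is true, the antecedent forces (q = T, t = F), and (q ⇒ ~t) | (~q ∧ ~t) holds there. If q is false, (q ⇒ ~t) | (~q ∧ ~t) reduces to true regardless of the other variables. Either way (q ⇒ ~t) | (~q ∧ ~t) holds.

The biconditional holds.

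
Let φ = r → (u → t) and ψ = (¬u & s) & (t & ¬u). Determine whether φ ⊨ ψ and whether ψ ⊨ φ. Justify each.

Only the converse holds.

[⇒] This fails. Under r = F, t = F, u = F, s = F, the left side is true but the right side is false.

[⇐] Assume the antecedent. If r is true, the antecedent forces (r = T, t = T, u = F, s = T), and r → (u → t) holds there. If r is false, r → (u → t) reduces to true regardless of the other variables. Either way r → (u → t) holds.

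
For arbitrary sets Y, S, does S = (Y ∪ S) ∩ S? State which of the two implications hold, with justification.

Both inclusions hold.

Forward inclusion. Let x ∈ S. Then either x ∈ S and x ∉ Y; or x ∈ Y ∩ S. In each case x ∈ (Y ∪ S) ∩ S, so S ⊆ (Y ∪ S) ∩ S.

Reverse inclusion. Let x ∈ (Y ∪ S) ∩ S. Then either x ∈ S and x ∉ Y; or x ∈ Y ∩ S. In each case x ∈ S, so (Y ∪ S) ∩ S ⊆ S.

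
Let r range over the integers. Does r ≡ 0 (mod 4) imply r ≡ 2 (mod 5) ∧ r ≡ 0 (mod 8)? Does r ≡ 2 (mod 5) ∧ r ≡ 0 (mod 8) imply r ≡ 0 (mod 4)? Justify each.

Not equivalent: only (⇐) holds.

(⇒) This fails: r = 0 gives 0 ≡ 0 (mod 4) but 0 ≡ 0 (mod 5), so the conjunction on the right does not hold.

(⇐) Conversely, if r ≡ 2 (mod 5) and r ≡ 0 (mod 8), then by the Chinese remainder theorem r ≡ 32 (mod 40). Since 32 ≡ 0 (mod 4) and 4 ∣ 40, we get r ≡ 0 (mod 4).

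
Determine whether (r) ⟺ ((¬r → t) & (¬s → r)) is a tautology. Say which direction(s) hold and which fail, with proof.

Not equivalent: only (⇒) holds.

(→) Assume the antecedent. If s is true, the antecedent forces (s = T, t = F, r = T) or (s = T, t = T, r = T), and (¬r → t) & (¬s → r) holds there. If s is false, the antecedent forces (s = F, t = F, r = T) or (s = F, t = T, r = T), and (¬r → t) & (¬s → r) holds there. Either way (¬r → t) & (¬s → r) holds.

(←) This fails. Under s = T, t = T, r = F, the left side is false but the right side is true.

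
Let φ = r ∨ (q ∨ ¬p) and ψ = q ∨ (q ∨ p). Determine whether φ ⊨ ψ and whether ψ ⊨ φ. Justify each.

(→) This fails. Under p = F, r = F, q = F, the left side is true but the right side is false.

(←) This fails. Under p = T, r = F, q = F, the left side is false but the right side is true.

Both directions fail.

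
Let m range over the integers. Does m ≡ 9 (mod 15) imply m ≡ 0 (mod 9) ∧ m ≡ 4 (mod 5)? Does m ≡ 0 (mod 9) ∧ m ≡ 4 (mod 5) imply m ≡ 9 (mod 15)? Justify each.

(⟹) This fails: m = 24 gives 24 ≡ 9 (mod 15) but 24 ≡ 6 (mod 9), so the conjunction on the right does not hold.

(⟸) Conversely, if m ≡ 0 (mod 9) and m ≡ 4 (mod 5), then by the Chinese remainder theorem m ≡ 9 (mod 45). Since 9 ≡ 9 (mod 15) and 15 ∣ 45, we get m ≡ 9 (mod 15).

Not equivalent: only (⇐) holds.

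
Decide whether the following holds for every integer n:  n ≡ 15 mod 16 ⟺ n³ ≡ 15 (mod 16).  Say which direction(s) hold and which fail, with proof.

Equivalent; both directions hold.

(←) Suppose n³ ≡ 15 (mod 16). The only residue r in {0, …, 15} with r³ ≡ 15 (mod 16) is r = 15, so n ≡ 15 (mod 16).

(→) Suppose n ≡ 15 mod 16. Write n = 16j + 15. Then (16j + 15)³ = 4096j³ + 11520j² + 10800j + 3375 = 16(256j³ + 720j² + 675j + 210) + 15, so n³ ≡ 15 (mod 16).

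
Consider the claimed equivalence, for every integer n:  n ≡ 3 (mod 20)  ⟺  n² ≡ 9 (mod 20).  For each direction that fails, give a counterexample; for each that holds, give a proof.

[⇐] This fails: take n = 7. Then 7² = 49 ≡ 9 (mod 20), yet 7 ≡ 7 (mod 20), not 3.

[⇒] Suppose n ≡ 3 (mod 20). Write n = 20j + 3. Then (20j + 3)² = 400j² + 120j + 9 = 20(20j² + 6j) + 9, so n² ≡ 9 (mod 20).

Only the forward implication holds.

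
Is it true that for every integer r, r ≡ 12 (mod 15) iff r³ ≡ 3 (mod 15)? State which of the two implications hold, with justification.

Both directions hold.

[⇐] Suppose r³ ≡ 3 (mod 15). The only residue r in {0, …, 14} with r³ ≡ 3 (mod 15) is r = 12, so r ≡ 12 (mod 15).

[⇒] Suppose r ≡ 12 (mod 15). Write r = 15j + 12. Then (15j + 12)³ = 3375j³ + 8100j² + 6480j + 1728 = 15(225j³ + 540j² + 432j + 115) + 3, so r³ ≡ 3 (mod 15).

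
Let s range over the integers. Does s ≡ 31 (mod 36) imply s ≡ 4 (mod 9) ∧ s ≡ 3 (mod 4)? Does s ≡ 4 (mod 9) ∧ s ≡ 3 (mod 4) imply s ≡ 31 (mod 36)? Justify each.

The biconditional holds.

(←) If s ≡ 4 (mod 9) and s ≡ 3 (mod 4), then by the Chinese remainder theorem s ≡ 31 (mod 36). This is exactly s ≡ 31 (mod 36).

(→) Suppose s ≡ 31 (mod 36); write s = 36j + 31. Since 9 ∣ 36, reducing mod 9 gives s ≡ 31 ≡ 4 (mod 9); since 4 ∣ 36, reducing mod 4 gives s ≡ 31 ≡ 3 (mod 4).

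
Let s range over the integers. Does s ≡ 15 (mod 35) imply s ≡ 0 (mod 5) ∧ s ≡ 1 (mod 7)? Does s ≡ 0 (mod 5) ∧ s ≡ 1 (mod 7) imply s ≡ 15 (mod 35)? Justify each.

(→) Suppose s ≡ 15 (mod 35); write s = 35j + 15. Since 5 ∣ 35, reducing mod 5 gives s ≡ 15 ≡ 0 (mod 5); since 7 ∣ 35, reducing mod 7 gives s ≡ 15 ≡ 1 (mod 7).

(←) Conversely, if s ≡ 0 (mod 5) and s ≡ 1 (mod 7), then by the Chinese remainder theorem s ≡ 15 (mod 35). This is exactly s ≡ 15 (mod 35).

Equivalent; both directions hold.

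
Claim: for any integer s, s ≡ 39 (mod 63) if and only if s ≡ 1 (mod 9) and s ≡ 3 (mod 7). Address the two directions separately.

Neither direction holds.

[⇒] This fails: s = 39 gives 39 ≡ 39 (mod 63) but 39 ≡ 3 (mod 9), so the conjunction on the right does not hold.

[⇐] This fails: s = 10 satisfies both congruences on the right (10 ≡ 1 mod 9 and 10 ≡ 3 mod 7) yet 10 ≡ 10 (mod 63), not 39.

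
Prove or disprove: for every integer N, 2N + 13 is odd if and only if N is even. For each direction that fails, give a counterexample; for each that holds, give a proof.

(⇐) Suppose N is even. Since 2 is even, 2N is even for every N, so 2N + 13 has the same parity as 13, which is odd. Hence 2N + 13 is odd.

(⇒) This fails: take N = 3. Then 2N + 13 = 19, which is odd, yet N = 3 is odd, not even.

The forward direction fails; the converse holds.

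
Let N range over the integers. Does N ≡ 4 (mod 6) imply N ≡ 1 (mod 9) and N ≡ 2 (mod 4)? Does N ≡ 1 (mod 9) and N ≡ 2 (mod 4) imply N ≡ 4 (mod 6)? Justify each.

Only the converse holds.

(→) This fails: N = 34 gives 34 ≡ 4 (mod 6) but 34 ≡ 7 (mod 9), so the conjunction on the right does not hold.

(←) Conversely, if N ≡ 1 (mod 9) and N ≡ 2 (mod 4), then by the Chinese remainder theorem N ≡ 10 (mod 36). Since 10 ≡ 4 (mod 6) and 6 ∣ 36, we get N ≡ 4 (mod 6).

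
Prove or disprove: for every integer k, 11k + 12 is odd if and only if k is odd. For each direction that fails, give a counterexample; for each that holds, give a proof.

(→) Suppose 11k + 12 is odd. Since 11 is odd, 11k and k have the same parity, so 11k + 12 ≡ k + 12 (mod 2). As 12 is even, 11k + 12 is odd exactly when k is odd. Thus k is odd.

(←) Conversely, suppose k is odd; write k = 2j + 1. Then 11k + 12 = 11·(2j + 1) + 12 = 2·11j + 23, which is odd.

The biconditional holds.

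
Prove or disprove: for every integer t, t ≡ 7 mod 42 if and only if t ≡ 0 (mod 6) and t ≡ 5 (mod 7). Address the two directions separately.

Neither implication holds.

[⇒] This fails: t = 7 gives 7 ≡ 7 (mod 42) but 7 ≡ 1 (mod 6), so the conjunction on the right does not hold.

[⇐] This fails: t = 12 satisfies both congruences on the right (12 ≡ 0 mod 6 and 12 ≡ 5 mod 7) yet 12 ≡ 12 (mod 42), not 7.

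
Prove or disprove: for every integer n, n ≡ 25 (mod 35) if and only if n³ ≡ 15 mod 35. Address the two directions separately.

[⇒] Suppose n ≡ 25 (mod 35). Write n = 35j + 25. Then (35j + 25)³ = 42875j³ + 91875j² + 65625j + 15625 = 35(1225j³ + 2625j² + 1875j + 446) + 15, so n³ ≡ 15 (mod 35).

[⇐] This fails: take n = 15. Then 15³ = 3375 ≡ 15 (mod 35), yet 15 ≡ 15 (mod 35), not 25.

The forward direction holds; the converse fails.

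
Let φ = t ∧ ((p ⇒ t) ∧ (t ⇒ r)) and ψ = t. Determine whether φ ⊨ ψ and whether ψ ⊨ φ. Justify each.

Not equivalent: only (⇒) holds.

(⟹) Assume the antecedent. If p is true, the antecedent forces (p = T, r = T, t = T), and t holds there. If p is false, the antecedent forces (p = F, r = T, t = T), and t holds there. Either way t holds.

(⟸) This fails. Under p = F, r = F, t = T, the left side is false but the right side is true.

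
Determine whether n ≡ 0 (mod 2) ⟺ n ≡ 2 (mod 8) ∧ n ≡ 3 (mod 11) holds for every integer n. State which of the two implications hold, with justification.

The forward direction fails; the converse holds.

(⇒) This fails: n = 0 gives 0 ≡ 0 (mod 2) but 0 ≡ 0 (mod 8), so the conjunction on the right does not hold.

(⇐) Conversely, if n ≡ 2 (mod 8) and n ≡ 3 (mod 11), then by the Chinese remainder theorem n ≡ 58 (mod 88). Since 58 ≡ 0 (mod 2) and 2 ∣ 88, we get n ≡ 0 (mod 2).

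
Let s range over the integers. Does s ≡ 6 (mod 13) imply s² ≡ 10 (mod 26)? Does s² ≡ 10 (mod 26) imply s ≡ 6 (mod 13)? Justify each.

Neither direction holds.

Forward direction. This fails: take s = 19. Then 19 ≡ 6 (mod 13), but 19² = 361 ≡ 23 (mod 26), not 10.

Converse. This fails: take s = 20. Then 20² = 400 ≡ 10 (mod 26), yet 20 ≡ 7 (mod 13), not 6.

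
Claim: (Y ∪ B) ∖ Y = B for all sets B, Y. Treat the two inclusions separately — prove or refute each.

The sets are not equal: only the forward inclusion holds.

(⟹) Let x ∈ (Y ∪ B) ∖ Y. Then x ∈ B and x ∉ Y, from which x ∈ B.

(⟸) This inclusion fails. Take B = {1}, Y = {1}; then 1 ∈ B but 1 ∉ (Y ∪ B) ∖ Y.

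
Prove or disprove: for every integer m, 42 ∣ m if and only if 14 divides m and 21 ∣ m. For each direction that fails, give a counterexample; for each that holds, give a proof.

[⇒] If 42 ∣ m, write m = 42q. Since 42 = 3·14, m = 14·(3q), so 14 ∣ m; and since 42 = 2·21, m = 21·(2q), so 21 ∣ m.

[⇐] Suppose 14 ∣ m and 21 ∣ m. Any common multiple of 14 and 21 is a multiple of their lcm; here lcm(14, 21) = 14·21/gcd(14, 21) = 294/7 = 42, so 42 ∣ m.

The biconditional holds.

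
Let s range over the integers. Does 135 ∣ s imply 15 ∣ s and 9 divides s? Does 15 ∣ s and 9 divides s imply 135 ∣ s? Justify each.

(⟹) If 135 ∣ s, write s = 135q. Since 135 = 9·15, s = 15·(9q), so 15 ∣ s; and since 135 = 15·9, s = 9·(15q), so 9 ∣ s.

(⟸) This fails: take s = 45. Both 15 ∣ 45 and 9 ∣ 45, yet 45 is not a multiple of 135 (since 45 = 0·135 + 45), so 135 ∤ 45.

Only the forward direction holds.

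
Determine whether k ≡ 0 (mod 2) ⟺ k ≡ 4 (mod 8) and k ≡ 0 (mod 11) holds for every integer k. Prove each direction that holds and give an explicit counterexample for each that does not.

Not equivalent: only (⇐) holds.

(⇒) This fails: k = 0 gives 0 ≡ 0 (mod 2) but 0 ≡ 0 (mod 8), so the conjunction on the right does not hold.

(⇐) Conversely, if k ≡ 4 (mod 8) and k ≡ 0 (mod 11), then by the Chinese remainder theorem k ≡ 44 (mod 88). Since 44 ≡ 0 (mod 2) and 2 ∣ 88, we get k ≡ 0 (mod 2).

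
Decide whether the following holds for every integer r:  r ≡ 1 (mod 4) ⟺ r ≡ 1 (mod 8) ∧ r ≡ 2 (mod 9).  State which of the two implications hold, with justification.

(⇒) This fails: r = 1 gives 1 ≡ 1 (mod 4) but 1 ≡ 1 (mod 9), so the conjunction on the right does not hold.

(⇐) Conversely, if r ≡ 1 (mod 8) and r ≡ 2 (mod 9), then by the Chinese remainder theorem r ≡ 65 (mod 72). Since 65 ≡ 1 (mod 4) and 4 ∣ 72, we get r ≡ 1 (mod 4).

Not equivalent: only (⇐) holds.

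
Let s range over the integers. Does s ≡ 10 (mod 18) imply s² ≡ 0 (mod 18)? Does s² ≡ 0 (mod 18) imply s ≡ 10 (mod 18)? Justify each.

Both directions fail.

(⇒) This fails: take s = 10. Then 10 ≡ 10 (mod 18), but 10² = 100 ≡ 10 (mod 18), not 0.

(⇐) This fails: take s = 0. Then 0² = 0 ≡ 0 (mod 18), yet 0 ≡ 0 (mod 18), not 10.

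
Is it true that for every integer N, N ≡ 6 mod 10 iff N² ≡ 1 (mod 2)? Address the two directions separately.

Forward direction. This fails: take N = 6. Then 6 ≡ 6 (mod 10), but 6² = 36 ≡ 0 (mod 2), not 1.

Converse. This fails: take N = 1. Then 1² = 1 ≡ 1 (mod 2), yet 1 ≡ 1 (mod 10), not 6.

(⇒) fails and (⇐) fails.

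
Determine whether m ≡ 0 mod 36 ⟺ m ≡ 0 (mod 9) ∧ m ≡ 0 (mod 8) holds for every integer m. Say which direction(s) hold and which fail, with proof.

Only the converse holds.

Forward direction. This fails: m = 36 gives 36 ≡ 0 (mod 36) but 36 ≡ 4 (mod 8), so the conjunction on the right does not hold.

Converse. If m ≡ 0 (mod 9) and m ≡ 0 (mod 8), then by the Chinese remainder theorem m ≡ 0 (mod 72). Since 0 ≡ 0 (mod 36) and 36 ∣ 72, we get m ≡ 0 (mod 36).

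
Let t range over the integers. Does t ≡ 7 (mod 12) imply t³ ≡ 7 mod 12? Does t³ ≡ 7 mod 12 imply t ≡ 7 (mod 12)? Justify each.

The biconditional holds.

(⇒) Suppose t ≡ 7 (mod 12). Write t = 12j + 7. Then (12j + 7)³ = 1728j³ + 3024j² + 1764j + 343 = 12(144j³ + 252j² + 147j + 28) + 7, so t³ ≡ 7 (mod 12).

(⇐) For the converse, argue contrapositively. If t ≢ 7 (mod 12), then t is congruent to one of 0, 1, 2, 3, 4, 5, 6, 8, 9, 10, 11 modulo 12, and these give t³ ≡ 0, 1, 8, 3, 4, 5, 0, 8, 9, 4, 11 respectively — never 7.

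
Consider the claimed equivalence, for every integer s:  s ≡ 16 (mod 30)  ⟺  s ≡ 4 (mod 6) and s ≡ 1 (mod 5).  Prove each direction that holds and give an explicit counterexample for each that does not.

Forward direction. Suppose s ≡ 16 (mod 30); write s = 30j + 16. Since 6 ∣ 30, reducing mod 6 gives s ≡ 16 ≡ 4 (mod 6); since 5 ∣ 30, reducing mod 5 gives s ≡ 16 ≡ 1 (mod 5).

Converse. If s ≡ 4 (mod 6) and s ≡ 1 (mod 5), then by the Chinese remainder theorem s ≡ 16 (mod 30). This is exactly s ≡ 16 (mod 30).

Equivalent; both directions hold.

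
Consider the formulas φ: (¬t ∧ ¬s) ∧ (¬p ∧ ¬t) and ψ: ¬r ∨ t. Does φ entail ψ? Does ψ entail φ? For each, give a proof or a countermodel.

Neither direction holds.

(⇒) This fails. Under p = F, r = T, s = F, t = F, the left side is true but the right side is false.

(⇐) This fails. Under p = T, r = F, s = F, t = F, the left side is false but the right side is true.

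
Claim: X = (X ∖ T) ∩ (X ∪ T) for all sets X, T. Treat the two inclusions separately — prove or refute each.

The sets are not equal: only the reverse inclusion holds.

Forward inclusion. This inclusion fails. Take X = {1}, T = {1}; then 1 ∈ X but 1 ∉ (X ∖ T) ∩ (X ∪ T).

Reverse inclusion. Let x ∈ (X ∖ T) ∩ (X ∪ T). Then x ∈ X and x ∉ T, from which x ∈ X.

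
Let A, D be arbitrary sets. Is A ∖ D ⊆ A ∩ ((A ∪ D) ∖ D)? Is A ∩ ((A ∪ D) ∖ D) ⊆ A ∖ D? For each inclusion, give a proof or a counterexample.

Both inclusions hold; the sets are equal.

(⊆) Let x ∈ A ∖ D. Then x ∈ A and x ∉ D, from which x ∈ A ∩ ((A ∪ D) ∖ D).

(⊇) Let x ∈ A ∩ ((A ∪ D) ∖ D). Then x ∈ A and x ∉ D, from which x ∈ A ∖ D.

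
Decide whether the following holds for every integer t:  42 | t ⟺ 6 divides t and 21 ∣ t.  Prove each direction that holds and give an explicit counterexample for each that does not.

(←) Suppose 6 ∣ t and 21 ∣ t. Any common multiple of 6 and 21 is a multiple of their lcm; here lcm(6, 21) = 6·21/gcd(6, 21) = 126/3 = 42, so 42 ∣ t.

(→) If 42 ∣ t, write t = 42q. Since 42 = 7·6, t = 6·(7q), so 6 ∣ t; and since 42 = 2·21, t = 21·(2q), so 21 ∣ t.

Both directions hold.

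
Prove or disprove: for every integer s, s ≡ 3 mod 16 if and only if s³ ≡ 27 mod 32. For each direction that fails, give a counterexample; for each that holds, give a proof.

Only the converse holds.

(→) This fails: take s = 19. Then 19 ≡ 3 (mod 16), but 19³ = 6859 ≡ 11 (mod 32), not 27.

(←) Conversely, the residues r modulo 32 with r³ ≡ 27 (mod 32) are exactly {3}, and each is ≡ 3 (mod 16).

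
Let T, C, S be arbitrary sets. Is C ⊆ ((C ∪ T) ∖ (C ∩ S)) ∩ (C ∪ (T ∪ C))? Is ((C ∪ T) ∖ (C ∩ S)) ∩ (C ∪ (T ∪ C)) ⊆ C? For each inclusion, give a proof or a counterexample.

(⊆) fails and (⊇) fails.

(⟹) This inclusion fails. Take T = ∅, C = {1}, S = {1}; then 1 ∈ C but 1 ∉ ((C ∪ T) ∖ (C ∩ S)) ∩ (C ∪ (T ∪ C)).

(⟸) This inclusion fails. Take T = {1}, C = ∅, S = ∅; then 1 ∈ ((C ∪ T) ∖ (C ∩ S)) ∩ (C ∪ (T ∪ C)) but 1 ∉ C.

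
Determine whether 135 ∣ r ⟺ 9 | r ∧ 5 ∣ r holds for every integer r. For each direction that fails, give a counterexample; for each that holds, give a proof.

The forward direction holds; the converse fails.

(⇒) If 135 ∣ r, write r = 135q. Since 135 = 15·9, r = 9·(15q), so 9 ∣ r; and since 135 = 27·5, r = 5·(27q), so 5 ∣ r.

(⇐) This fails: take r = 45. Both 9 ∣ 45 and 5 ∣ 45, yet 45 is not a multiple of 135 (since 45 = 0·135 + 45), so 135 ∤ 45.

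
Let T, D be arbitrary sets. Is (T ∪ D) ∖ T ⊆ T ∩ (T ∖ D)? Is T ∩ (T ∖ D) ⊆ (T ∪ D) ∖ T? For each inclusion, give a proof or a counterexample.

(⟹) This inclusion fails. Take T = ∅, D = {1}; then 1 ∈ (T ∪ D) ∖ T but 1 ∉ T ∩ (T ∖ D).

(⟸) This inclusion fails. Take T = {1}, D = ∅; then 1 ∈ T ∩ (T ∖ D) but 1 ∉ (T ∪ D) ∖ T.

(⊆) fails and (⊇) fails.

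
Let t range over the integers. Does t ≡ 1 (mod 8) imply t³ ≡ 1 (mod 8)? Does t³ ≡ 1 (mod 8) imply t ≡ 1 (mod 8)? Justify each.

(→) Suppose t ≡ 1 (mod 8). Write t = 8j + 1. Then (8j + 1)³ = 512j³ + 192j² + 24j + 1 = 8(64j³ + 24j² + 3j) + 1, so t³ ≡ 1 (mod 8).

(←) Conversely, suppose t³ ≡ 1 (mod 8). The only residue r in {0, …, 7} with r³ ≡ 1 (mod 8) is r = 1, so t ≡ 1 (mod 8).

Equivalent; both directions hold.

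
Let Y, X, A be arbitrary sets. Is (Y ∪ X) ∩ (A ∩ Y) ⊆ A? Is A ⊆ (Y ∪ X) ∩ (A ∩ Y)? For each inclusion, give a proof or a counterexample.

(⊆) holds; (⊇) fails.

(⟸) This inclusion fails. Take Y = ∅, X = ∅, A = {1}; then 1 ∈ A but 1 ∉ (Y ∪ X) ∩ (A ∩ Y).

(⟹) Let x ∈ (Y ∪ X) ∩ (A ∩ Y). Then either x ∈ Y ∩ A and x ∉ X; or x ∈ Y ∩ X ∩ A. In each case x ∈ A, so (Y ∪ X) ∩ (A ∩ Y) ⊆ A.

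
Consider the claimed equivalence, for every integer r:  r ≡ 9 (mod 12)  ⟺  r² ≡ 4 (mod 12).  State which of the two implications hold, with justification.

Neither direction holds.

[⇒] This fails: take r = 9. Then 9 ≡ 9 (mod 12), but 9² = 81 ≡ 9 (mod 12), not 4.

[⇐] This fails: take r = 2. Then 2² = 4 ≡ 4 (mod 12), yet 2 ≡ 2 (mod 12), not 9.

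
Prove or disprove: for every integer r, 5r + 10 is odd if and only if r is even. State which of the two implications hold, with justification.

Neither direction holds.

(→) This fails: r = 3 gives 5r + 10 = 25, which is odd, but 3 is odd, not even.

(←) This also fails: r = 6 is even, but 5r + 10 = 40 is even, not odd.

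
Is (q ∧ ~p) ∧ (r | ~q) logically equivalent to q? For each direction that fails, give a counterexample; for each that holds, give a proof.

Only the forward implication holds.

Forward direction. Assume the antecedent. If q is true, q reduces to true regardless of the other variables. If q is false, the antecedent cannot hold. Either way q holds.

Converse. This fails. Under q = T, p = F, r = F, the left side is false but the right side is true.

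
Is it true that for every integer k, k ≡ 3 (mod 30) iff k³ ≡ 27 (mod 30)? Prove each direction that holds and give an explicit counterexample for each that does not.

[⇐] Suppose k³ ≡ 27 (mod 30). The only residue r in {0, …, 29} with r³ ≡ 27 (mod 30) is r = 3, so k ≡ 3 (mod 30).

[⇒] Suppose k ≡ 3 (mod 30). Write k = 30j + 3. Then (30j + 3)³ = 27000j³ + 8100j² + 810j + 27 = 30(900j³ + 270j² + 27j) + 27, so k³ ≡ 27 (mod 30).

Both directions hold; the statement is true.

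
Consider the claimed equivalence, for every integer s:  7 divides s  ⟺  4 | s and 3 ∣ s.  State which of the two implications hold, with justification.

[⇒] This fails: take s = 7. Certainly 7 ∣ 7, but 4 ∤ 7.

[⇐] This fails: take s = 12. Both 4 ∣ 12 and 3 ∣ 12, yet 12 is not a multiple of 7 (since 12 = 1·7 + 5), so 7 ∤ 12.

Neither implication holds.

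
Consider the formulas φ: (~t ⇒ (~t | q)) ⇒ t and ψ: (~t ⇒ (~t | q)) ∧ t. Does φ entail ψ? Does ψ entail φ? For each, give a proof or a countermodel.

(⟹) Assume the antecedent. If t is true, (~t ⇒ (~t | q)) ∧ t reduces to true regardless of the other variables. If t is false, the antecedent cannot hold. Either way (~t ⇒ (~t | q)) ∧ t holds.

(⟸) Assume the antecedent. If t is true, (~t ⇒ (~t | q)) ⇒ t reduces to true regardless of the other variables. If t is false, the antecedent cannot hold. Either way (~t ⇒ (~t | q)) ⇒ t holds.

Both implications hold.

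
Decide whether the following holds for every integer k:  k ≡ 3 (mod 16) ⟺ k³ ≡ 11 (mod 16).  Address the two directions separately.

[⇐] Suppose k³ ≡ 11 (mod 16). The only residue r in {0, …, 15} with r³ ≡ 11 (mod 16) is r = 3, so k ≡ 3 (mod 16).

[⇒] Suppose k ≡ 3 (mod 16). Write k = 16j + 3. Then (16j + 3)³ = 4096j³ + 2304j² + 432j + 27 = 16(256j³ + 144j² + 27j + 1) + 11, so k³ ≡ 11 (mod 16).

The biconditional holds.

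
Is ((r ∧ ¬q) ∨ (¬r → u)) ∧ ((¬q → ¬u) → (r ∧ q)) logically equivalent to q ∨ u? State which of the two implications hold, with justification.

(⟹) Assume the antecedent. If q is true, q ∨ u reduces to true regardless of the other variables. If q is false, the antecedent forces (q = F, u = T, r = F) or (q = F, u = T, r = T), and q ∨ u holds there. Either way q ∨ u holds.

(⟸) This fails. Under q = T, u = F, r = F, the left side is false but the right side is true.

(⇒) holds; (⇐) fails.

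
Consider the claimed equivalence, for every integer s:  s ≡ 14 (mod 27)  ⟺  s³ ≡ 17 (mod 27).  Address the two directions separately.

(⇒) Suppose s ≡ 14 (mod 27). Write s = 27j + 14. Then (27j + 14)³ = 19683j³ + 30618j² + 15876j + 2744 = 27(729j³ + 1134j² + 588j + 101) + 17, so s³ ≡ 17 (mod 27).

(⇐) This fails: take s = 5. Then 5³ = 125 ≡ 17 (mod 27), yet 5 ≡ 5 (mod 27), not 14.

(⇒) holds; (⇐) fails.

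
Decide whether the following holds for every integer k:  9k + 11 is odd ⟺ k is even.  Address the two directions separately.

Both implications hold.

Forward direction. Suppose 9k + 11 is odd. Since 9 is odd, 9k and k have the same parity, so 9k + 11 ≡ k + 11 (mod 2). As 11 is odd, 9k + 11 is odd exactly when k is even. Thus k is even.

Converse. Suppose k is even; write k = 2j. Then 9k + 11 = 9·(2j) + 11 = 2·9j + 11, which is odd.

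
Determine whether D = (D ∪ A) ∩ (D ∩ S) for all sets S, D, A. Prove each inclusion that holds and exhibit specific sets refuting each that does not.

Forward inclusion. This inclusion fails. Take S = ∅, D = {1}, A = ∅; then 1 ∈ D but 1 ∉ (D ∪ A) ∩ (D ∩ S).

Reverse inclusion. Let x ∈ (D ∪ A) ∩ (D ∩ S). Then either x ∈ S ∩ D and x ∉ A; or x ∈ S ∩ D ∩ A. In each case x ∈ D, so (D ∪ A) ∩ (D ∩ S) ⊆ D.

(⊆) fails; (⊇) holds.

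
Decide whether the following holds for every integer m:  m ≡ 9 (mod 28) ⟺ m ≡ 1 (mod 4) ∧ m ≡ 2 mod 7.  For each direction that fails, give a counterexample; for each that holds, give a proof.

Both directions hold; the statement is true.

[⇒] Suppose m ≡ 9 (mod 28); write m = 28j + 9. Since 4 ∣ 28, reducing mod 4 gives m ≡ 9 ≡ 1 (mod 4); since 7 ∣ 28, reducing mod 7 gives m ≡ 9 ≡ 2 (mod 7).

[⇐] Conversely, if m ≡ 1 (mod 4) and m ≡ 2 (mod 7), then by the Chinese remainder theorem m ≡ 9 (mod 28). This is exactly m ≡ 9 (mod 28).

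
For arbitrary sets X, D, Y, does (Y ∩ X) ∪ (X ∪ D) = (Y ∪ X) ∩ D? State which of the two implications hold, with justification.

The sets are not equal: only the reverse inclusion holds.

(⟹) This inclusion fails. Take X = {1}, D = ∅, Y = ∅; then 1 ∈ (Y ∩ X) ∪ (X ∪ D) but 1 ∉ (Y ∪ X) ∩ D.

(⟸) Let x ∈ (Y ∪ X) ∩ D. Then either x ∈ X ∩ D and x ∉ Y; or x ∈ D ∩ Y and x ∉ X; or x ∈ X ∩ D ∩ Y. In each case x ∈ (Y ∩ X) ∪ (X ∪ D), so (Y ∪ X) ∩ D ⊆ (Y ∩ X) ∪ (X ∪ D).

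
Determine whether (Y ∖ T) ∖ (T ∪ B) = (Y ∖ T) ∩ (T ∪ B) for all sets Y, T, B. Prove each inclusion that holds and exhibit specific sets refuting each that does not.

Forward inclusion. This inclusion fails. Take Y = {1}, T = ∅, B = ∅; then 1 ∈ (Y ∖ T) ∖ (T ∪ B) but 1 ∉ (Y ∖ T) ∩ (T ∪ B).

Reverse inclusion. This inclusion fails. Take Y = {1}, T = ∅, B = {1}; then 1 ∈ (Y ∖ T) ∩ (T ∪ B) but 1 ∉ (Y ∖ T) ∖ (T ∪ B).

Neither inclusion holds.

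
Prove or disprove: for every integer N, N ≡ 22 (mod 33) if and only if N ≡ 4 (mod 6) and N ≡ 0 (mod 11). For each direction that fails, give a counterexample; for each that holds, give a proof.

(⟹) This fails: N = 55 gives 55 ≡ 22 (mod 33) but 55 ≡ 1 (mod 6), so the conjunction on the right does not hold.

(⟸) Conversely, if N ≡ 4 (mod 6) and N ≡ 0 (mod 11), then by the Chinese remainder theorem N ≡ 22 (mod 66). Since 22 ≡ 22 (mod 33) and 33 ∣ 66, we get N ≡ 22 (mod 33).

Only the converse holds.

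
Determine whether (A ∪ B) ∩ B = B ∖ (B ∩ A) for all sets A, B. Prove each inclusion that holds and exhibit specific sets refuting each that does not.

Only the reverse inclusion holds.

(⊇) Let x ∈ B ∖ (B ∩ A). Then x ∈ B and x ∉ A, from which x ∈ (A ∪ B) ∩ B.

(⊆) This inclusion fails. Take A = {1}, B = {1}; then 1 ∈ (A ∪ B) ∩ B but 1 ∉ B ∖ (B ∩ A).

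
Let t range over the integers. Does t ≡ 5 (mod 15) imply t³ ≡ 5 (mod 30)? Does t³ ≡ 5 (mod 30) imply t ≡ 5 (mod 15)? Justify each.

Not equivalent: only (⇐) holds.

Forward direction. This fails: take t = 20. Then 20 ≡ 5 (mod 15), but 20³ = 8000 ≡ 20 (mod 30), not 5.

Converse. The residues r modulo 30 with r³ ≡ 5 (mod 30) are exactly {5}, and each is ≡ 5 (mod 15).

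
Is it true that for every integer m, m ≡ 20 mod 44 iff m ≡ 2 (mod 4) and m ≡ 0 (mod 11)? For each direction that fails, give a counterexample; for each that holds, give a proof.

Both directions fail.

(→) This fails: m = 20 gives 20 ≡ 20 (mod 44) but 20 ≡ 0 (mod 4), so the conjunction on the right does not hold.

(←) This fails: m = 22 satisfies both congruences on the right (22 ≡ 2 mod 4 and 22 ≡ 0 mod 11) yet 22 ≡ 22 (mod 44), not 20.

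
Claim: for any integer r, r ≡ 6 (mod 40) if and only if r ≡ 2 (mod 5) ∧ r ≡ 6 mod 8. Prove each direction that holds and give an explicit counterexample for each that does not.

(⟹) This fails: r = 6 gives 6 ≡ 6 (mod 40) but 6 ≡ 1 (mod 5), so the conjunction on the right does not hold.

(⟸) This fails: r = 22 satisfies both congruences on the right (22 ≡ 2 mod 5 and 22 ≡ 6 mod 8) yet 22 ≡ 22 (mod 40), not 6.

Neither implication holds.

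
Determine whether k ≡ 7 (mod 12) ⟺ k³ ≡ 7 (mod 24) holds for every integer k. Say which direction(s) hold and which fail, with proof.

Only the reverse direction holds.

(⟸) The residues r modulo 24 with r³ ≡ 7 (mod 24) are exactly {7}, and each is ≡ 7 (mod 12).

(⟹) This fails: take k = 19. Then 19 ≡ 7 (mod 12), but 19³ = 6859 ≡ 19 (mod 24), not 7.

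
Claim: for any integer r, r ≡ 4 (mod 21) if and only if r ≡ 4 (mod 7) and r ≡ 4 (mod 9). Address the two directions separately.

Forward direction. This fails: r = 25 gives 25 ≡ 4 (mod 21) but 25 ≡ 7 (mod 9), so the conjunction on the right does not hold.

Converse. If r ≡ 4 (mod 7) and r ≡ 4 (mod 9), then by the Chinese remainder theorem r ≡ 4 (mod 63). Since 4 ≡ 4 (mod 21) and 21 ∣ 63, we get r ≡ 4 (mod 21).

Not equivalent: only (⇐) holds.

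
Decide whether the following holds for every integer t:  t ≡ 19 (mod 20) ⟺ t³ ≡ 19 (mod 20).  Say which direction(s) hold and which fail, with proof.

[⇐] Suppose t³ ≡ 19 (mod 20). The only residue r in {0, …, 19} with r³ ≡ 19 (mod 20) is r = 19, so t ≡ 19 (mod 20).

[⇒] Suppose t ≡ 19 (mod 20). Write t = 20j + 19. Then (20j + 19)³ = 8000j³ + 22800j² + 21660j + 6859 = 20(400j³ + 1140j² + 1083j + 342) + 19, so t³ ≡ 19 (mod 20).

Both directions hold.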